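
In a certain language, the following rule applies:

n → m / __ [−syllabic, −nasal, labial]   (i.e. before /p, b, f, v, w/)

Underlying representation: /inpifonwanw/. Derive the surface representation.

impifomwamw

/n/ precedes the labial consonant /p/, so it assimilates in place to [m].
/n/ precedes the labial consonant /w/, so it assimilates in place to [m].
/n/ precedes the labial consonant /w/, so it assimilates in place to [m].
Surface form: [impifomwamw].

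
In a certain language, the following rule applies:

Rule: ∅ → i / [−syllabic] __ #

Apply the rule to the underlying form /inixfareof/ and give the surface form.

the form ends in the consonant /f/, so [i] is inserted word-finally.
Surface form: [inixfareofi].

inixfareofi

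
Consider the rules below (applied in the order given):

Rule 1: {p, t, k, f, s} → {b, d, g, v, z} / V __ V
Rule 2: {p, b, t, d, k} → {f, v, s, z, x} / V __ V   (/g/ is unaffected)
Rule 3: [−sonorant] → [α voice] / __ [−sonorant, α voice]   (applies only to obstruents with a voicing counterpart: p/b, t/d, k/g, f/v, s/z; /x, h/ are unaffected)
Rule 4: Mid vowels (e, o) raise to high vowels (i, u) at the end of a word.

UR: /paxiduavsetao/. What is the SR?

paxizuafsezau

Rule 1 (intervocalic voicing): /t/ is a voiceless obstruent between vowels /e/ and /a/, so it voices to [d]. /paxiduavsetao/ → paxiduavsedao.
Rule 2 (intervocalic spirantization): /d/ is a stop between vowels /i/ and /u/, so it spirantizes to the fricative [z]. /d/ is a stop between vowels /e/ and /a/, so it spirantizes to the fricative [z]. /paxiduavsedao/ → paxizuavsezao.
Rule 3 (regressive voicing assimilation): /v/ precedes the voiceless obstruent /s/, so it devoices to [f] by assimilation. /paxizuavsezao/ → paxizuafsezao.
Rule 4 (final vowel raising): /o/ is a mid vowel in word-final position, so it raises to [u]. /paxizuafsezao/ → paxizuafsezau.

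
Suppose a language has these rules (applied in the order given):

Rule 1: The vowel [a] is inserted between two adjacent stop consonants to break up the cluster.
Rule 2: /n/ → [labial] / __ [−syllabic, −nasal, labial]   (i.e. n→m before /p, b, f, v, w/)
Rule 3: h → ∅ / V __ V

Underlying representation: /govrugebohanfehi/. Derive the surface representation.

Rule 1 (stop-cluster a-epenthesis): no segment meets the environment; /govrugebohanfehi/ is unchanged.
Rule 2 (nasal place assimilation): /n/ precedes the labial consonant /f/, so it assimilates in place to [m]. /govrugebohanfehi/ → govrugebohamfehi.
Rule 3 (intervocalic h-deletion): /h/ occurs between vowels /o/ and /a/, so it deletes. /h/ occurs between vowels /e/ and /i/, so it deletes. /govrugebohamfehi/ → govrugeboamfei.

govrugeboamfei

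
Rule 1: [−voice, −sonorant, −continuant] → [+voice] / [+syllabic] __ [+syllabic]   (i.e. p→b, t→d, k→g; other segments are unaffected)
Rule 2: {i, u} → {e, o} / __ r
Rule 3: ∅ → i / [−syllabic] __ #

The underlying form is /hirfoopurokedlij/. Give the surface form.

herfooborogedliji

Rule 1 (intervocalic voicing): /p/ is a voiceless stop between vowels /o/ and /u/, so it voices to [b]. /k/ is a voiceless stop between vowels /o/ and /e/, so it voices to [g]. /hirfoopurokedlij/ → hirfooburogedlij.
Rule 2 (pre-rhotic lowering): /i/ is a high vowel immediately before /r/, so it lowers to [e]. /u/ is a high vowel immediately before /r/, so it lowers to [o]. /hirfooburogedlij/ → herfooborogedlij.
Rule 3 (final i-epenthesis): the form ends in the consonant /j/, so [i] is inserted word-finally. /herfooborogedlij/ → herfooborogedliji.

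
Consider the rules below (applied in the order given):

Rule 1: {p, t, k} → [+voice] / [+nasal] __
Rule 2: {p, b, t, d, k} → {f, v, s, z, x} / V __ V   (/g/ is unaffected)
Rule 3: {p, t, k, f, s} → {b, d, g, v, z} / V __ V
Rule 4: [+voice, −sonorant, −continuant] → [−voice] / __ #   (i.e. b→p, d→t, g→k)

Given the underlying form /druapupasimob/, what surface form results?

druavuvazimop

Rule 1 (post-nasal voicing): no segment meets the environment; /druapupasimob/ is unchanged.
Rule 2 (intervocalic spirantization): /p/ is a stop between vowels /a/ and /u/, so it spirantizes to the fricative [f]. /p/ is a stop between vowels /u/ and /a/, so it spirantizes to the fricative [f]. /druapupasimob/ → druafufasimob.
Rule 3 (intervocalic voicing): /f/ is a voiceless obstruent between vowels /a/ and /u/, so it voices to [v]. /f/ is a voiceless obstruent between vowels /u/ and /a/, so it voices to [v]. /s/ is a voiceless obstruent between vowels /a/ and /i/, so it voices to [z]. /druafufasimob/ → druavuvazimob.
Rule 4 (final devoicing): /b/ is a voiced stop in word-final position, so it devoices to [p]. /druavuvazimob/ → druavuvazimop.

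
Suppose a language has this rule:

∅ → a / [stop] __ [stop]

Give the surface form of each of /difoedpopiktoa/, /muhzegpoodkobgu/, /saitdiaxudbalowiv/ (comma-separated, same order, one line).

difoedapopikatoa, muhzegapoodakobagu, saitadiaxudabalowiv

/difoedpopiktoa/: /d/ and /p/ form a stop–stop cluster, so [a] is inserted between them. /k/ and /t/ form a stop–stop cluster, so [a] is inserted between them. → [difoedapopikatoa].
/muhzegpoodkobgu/: /g/ and /p/ form a stop–stop cluster, so [a] is inserted between them. /d/ and /k/ form a stop–stop cluster, so [a] is inserted between them. /b/ and /g/ form a stop–stop cluster, so [a] is inserted between them. → [muhzegapoodakobagu].
/saitdiaxudbalowiv/: /t/ and /d/ form a stop–stop cluster, so [a] is inserted between them. /d/ and /b/ form a stop–stop cluster, so [a] is inserted between them. → [saitadiaxudabalowiv].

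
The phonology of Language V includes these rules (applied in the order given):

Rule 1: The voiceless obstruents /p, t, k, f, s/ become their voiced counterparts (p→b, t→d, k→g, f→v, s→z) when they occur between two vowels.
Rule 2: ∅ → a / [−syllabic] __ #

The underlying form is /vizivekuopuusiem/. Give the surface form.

Rule 1 (intervocalic voicing): /k/ is a voiceless obstruent between vowels /e/ and /u/, so it voices to [g]. /p/ is a voiceless obstruent between vowels /o/ and /u/, so it voices to [b]. /s/ is a voiceless obstruent between vowels /u/ and /i/, so it voices to [z]. /vizivekuopuusiem/ → viziveguobuuziem.
Rule 2 (final a-epenthesis): the form ends in the consonant /m/, so [a] is inserted word-finally. /viziveguobuuziem/ → viziveguobuuziema.

viziveguobuuziema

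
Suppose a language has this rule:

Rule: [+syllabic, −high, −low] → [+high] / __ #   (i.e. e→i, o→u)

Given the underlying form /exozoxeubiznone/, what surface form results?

exozoxeubiznoni

/e/ is a mid vowel in word-final position, so it raises to [i].
The other instances of /e/, /o/ do not occur in the required environment and remain unchanged.
Surface form: [exozoxeubiznoni].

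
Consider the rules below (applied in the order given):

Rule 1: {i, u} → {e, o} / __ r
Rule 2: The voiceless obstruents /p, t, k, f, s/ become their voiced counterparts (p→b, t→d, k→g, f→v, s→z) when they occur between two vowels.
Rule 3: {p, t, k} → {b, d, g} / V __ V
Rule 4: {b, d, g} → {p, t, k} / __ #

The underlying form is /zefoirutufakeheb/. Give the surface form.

Rule 1 (pre-rhotic lowering): /i/ is a high vowel immediately before /r/, so it lowers to [e]. /zefoirutufakeheb/ → zefoerutufakeheb.
Rule 2 (intervocalic voicing): /f/ is a voiceless obstruent between vowels /e/ and /o/, so it voices to [v]. /t/ is a voiceless obstruent between vowels /u/ and /u/, so it voices to [d]. /f/ is a voiceless obstruent between vowels /u/ and /a/, so it voices to [v]. /k/ is a voiceless obstruent between vowels /a/ and /e/, so it voices to [g]. /zefoerutufakeheb/ → zevoeruduvageheb.
Rule 3 (intervocalic voicing): no segment meets the environment; /zevoeruduvageheb/ is unchanged.
Rule 4 (final devoicing): /b/ is a voiced stop in word-final position, so it devoices to [p]. /zevoeruduvageheb/ → zevoeruduvagehep.

zevoeruduvagehep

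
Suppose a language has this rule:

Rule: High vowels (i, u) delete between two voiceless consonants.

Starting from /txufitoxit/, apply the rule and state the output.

txftoxt

/u/ is a high vowel flanked by voiceless consonants /x/ and /f/, so it deletes.
/i/ is a high vowel flanked by voiceless consonants /f/ and /t/, so it deletes.
/i/ is a high vowel flanked by voiceless consonants /x/ and /t/, so it deletes.
Surface form: [txftoxt].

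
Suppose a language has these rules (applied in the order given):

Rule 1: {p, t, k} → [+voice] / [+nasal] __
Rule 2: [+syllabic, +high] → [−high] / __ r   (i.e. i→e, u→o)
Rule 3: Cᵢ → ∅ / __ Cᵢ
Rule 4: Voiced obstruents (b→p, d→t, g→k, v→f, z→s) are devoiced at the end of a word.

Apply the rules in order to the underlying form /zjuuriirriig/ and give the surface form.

zjuorieriik

Rule 1 (post-nasal voicing): no segment meets the environment; /zjuuriirriig/ is unchanged.
Rule 2 (pre-rhotic lowering): /u/ is a high vowel immediately before /r/, so it lowers to [o]. /i/ is a high vowel immediately before /r/, so it lowers to [e]. /zjuuriirriig/ → zjuorierriig.
Rule 3 (degemination): /rr/ is a geminate; the first /r/ deletes. /zjuorierriig/ → zjuorieriig.
Rule 4 (final devoicing): /g/ is a voiced obstruent in word-final position, so it devoices to [k]. /zjuorieriig/ → zjuorieriik.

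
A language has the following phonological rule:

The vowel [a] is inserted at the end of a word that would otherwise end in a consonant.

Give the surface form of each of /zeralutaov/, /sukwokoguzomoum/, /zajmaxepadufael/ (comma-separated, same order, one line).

zeralutaova, sukwokoguzomouma, zajmaxepadufaela

/zeralutaov/: the form ends in the consonant /v/, so [a] is inserted word-finally. → [zeralutaova].
/sukwokoguzomoum/: the form ends in the consonant /m/, so [a] is inserted word-finally. → [sukwokoguzomouma].
/zajmaxepadufael/: the form ends in the consonant /l/, so [a] is inserted word-finally. → [zajmaxepadufaela].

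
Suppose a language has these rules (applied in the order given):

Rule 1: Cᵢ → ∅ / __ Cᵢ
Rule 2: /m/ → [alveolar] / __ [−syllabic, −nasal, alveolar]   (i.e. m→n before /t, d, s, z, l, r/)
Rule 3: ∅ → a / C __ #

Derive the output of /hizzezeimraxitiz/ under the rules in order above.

Rule 1 (degemination): /zz/ is a geminate; the first /z/ deletes. /hizzezeimraxitiz/ → hizezeimraxitiz.
Rule 2 (nasal place assimilation): /m/ precedes the alveolar consonant /r/, so it assimilates in place to [n]. /hizezeimraxitiz/ → hizezeinraxitiz.
Rule 3 (final a-epenthesis): the form ends in the consonant /z/, so [a] is inserted word-finally. /hizezeinraxitiz/ → hizezeinraxitiza.

hizezeinraxitiza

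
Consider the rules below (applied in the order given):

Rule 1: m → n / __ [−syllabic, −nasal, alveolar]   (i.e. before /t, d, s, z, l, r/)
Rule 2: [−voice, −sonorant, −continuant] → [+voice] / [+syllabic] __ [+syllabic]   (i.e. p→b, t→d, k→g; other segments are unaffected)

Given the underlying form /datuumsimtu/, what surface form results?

Rule 1 (nasal place assimilation): /m/ precedes the alveolar consonant /s/, so it assimilates in place to [n]. /m/ precedes the alveolar consonant /t/, so it assimilates in place to [n]. /datuumsimtu/ → datuunsintu.
Rule 2 (intervocalic voicing): /t/ is a voiceless stop between vowels /a/ and /u/, so it voices to [d]. /datuunsintu/ → daduunsintu.

daduunsintu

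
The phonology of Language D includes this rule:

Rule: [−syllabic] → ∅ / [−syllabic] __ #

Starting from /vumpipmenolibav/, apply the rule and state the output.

No segment of /vumpipmenolibav/ meets the structural description of the rule, so the form surfaces unchanged.

vumpipmenolibav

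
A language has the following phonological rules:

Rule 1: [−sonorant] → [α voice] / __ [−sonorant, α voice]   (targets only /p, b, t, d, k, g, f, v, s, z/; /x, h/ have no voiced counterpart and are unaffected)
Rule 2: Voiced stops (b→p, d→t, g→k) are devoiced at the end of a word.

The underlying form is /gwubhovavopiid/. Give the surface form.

Rule 1 (regressive voicing assimilation): /b/ precedes the voiceless obstruent /h/, so it devoices to [p] by assimilation. /gwubhovavopiid/ → gwuphovavopiid.
Rule 2 (final devoicing): /d/ is a voiced stop in word-final position, so it devoices to [t]. /gwuphovavopiid/ → gwuphovavopiit.

gwuphovavopiit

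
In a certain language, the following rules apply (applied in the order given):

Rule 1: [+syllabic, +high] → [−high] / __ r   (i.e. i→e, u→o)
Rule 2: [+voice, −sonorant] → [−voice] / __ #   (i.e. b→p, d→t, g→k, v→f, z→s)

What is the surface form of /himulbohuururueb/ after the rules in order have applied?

himulbohuororuep

Rule 1 (pre-rhotic lowering): /u/ is a high vowel immediately before /r/, so it lowers to [o]. /u/ is a high vowel immediately before /r/, so it lowers to [o]. /himulbohuururueb/ → himulbohuororueb.
Rule 2 (final devoicing): /b/ is a voiced obstruent in word-final position, so it devoices to [p]. /himulbohuororueb/ → himulbohuororuep.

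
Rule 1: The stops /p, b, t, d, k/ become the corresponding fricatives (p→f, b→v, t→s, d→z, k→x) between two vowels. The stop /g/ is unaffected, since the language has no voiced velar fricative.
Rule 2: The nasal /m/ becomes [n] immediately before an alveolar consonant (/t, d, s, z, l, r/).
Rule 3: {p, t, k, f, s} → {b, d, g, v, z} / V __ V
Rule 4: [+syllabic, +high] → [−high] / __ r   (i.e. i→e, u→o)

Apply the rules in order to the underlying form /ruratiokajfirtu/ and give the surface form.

rorazioxajfertu

Rule 1 (intervocalic spirantization): /t/ is a stop between vowels /a/ and /i/, so it spirantizes to the fricative [s]. /k/ is a stop between vowels /o/ and /a/, so it spirantizes to the fricative [x]. /ruratiokajfirtu/ → rurasioxajfirtu.
Rule 2 (nasal place assimilation): no segment meets the environment; /rurasioxajfirtu/ is unchanged.
Rule 3 (intervocalic voicing): /s/ is a voiceless obstruent between vowels /a/ and /i/, so it voices to [z]. /rurasioxajfirtu/ → rurazioxajfirtu.
Rule 4 (pre-rhotic lowering): /u/ is a high vowel immediately before /r/, so it lowers to [o]. /i/ is a high vowel immediately before /r/, so it lowers to [e]. /rurazioxajfirtu/ → rorazioxajfertu.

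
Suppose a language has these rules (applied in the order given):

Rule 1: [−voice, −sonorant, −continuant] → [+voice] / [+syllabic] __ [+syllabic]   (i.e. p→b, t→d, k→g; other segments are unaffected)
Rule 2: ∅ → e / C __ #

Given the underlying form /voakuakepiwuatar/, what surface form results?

Rule 1 (intervocalic voicing): /k/ is a voiceless stop between vowels /a/ and /u/, so it voices to [g]. /k/ is a voiceless stop between vowels /a/ and /e/, so it voices to [g]. /p/ is a voiceless stop between vowels /e/ and /i/, so it voices to [b]. /t/ is a voiceless stop between vowels /a/ and /a/, so it voices to [d]. /voakuakepiwuatar/ → voaguagebiwuadar.
Rule 2 (final e-epenthesis): the form ends in the consonant /r/, so [e] is inserted word-finally. /voaguagebiwuadar/ → voaguagebiwuadare.

voaguagebiwuadare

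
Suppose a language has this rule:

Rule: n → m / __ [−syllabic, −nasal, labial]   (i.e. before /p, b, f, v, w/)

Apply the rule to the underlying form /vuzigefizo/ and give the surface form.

vuzigefizo

No segment of /vuzigefizo/ meets the structural description of the rule, so the form surfaces unchanged.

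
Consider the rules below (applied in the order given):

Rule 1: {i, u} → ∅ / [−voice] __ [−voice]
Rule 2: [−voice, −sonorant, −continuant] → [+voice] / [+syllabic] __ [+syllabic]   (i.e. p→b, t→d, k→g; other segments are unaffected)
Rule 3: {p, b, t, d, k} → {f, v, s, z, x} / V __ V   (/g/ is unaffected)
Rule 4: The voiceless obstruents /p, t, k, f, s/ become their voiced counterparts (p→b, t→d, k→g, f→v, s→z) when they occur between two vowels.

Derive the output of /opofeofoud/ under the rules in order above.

ovoveovoud

Rule 1 (high vowel syncope): no segment meets the environment; /opofeofoud/ is unchanged.
Rule 2 (intervocalic voicing): /p/ is a voiceless stop between vowels /o/ and /o/, so it voices to [b]. /opofeofoud/ → obofeofoud.
Rule 3 (intervocalic spirantization): /b/ is a stop between vowels /o/ and /o/, so it spirantizes to the fricative [v]. /obofeofoud/ → ovofeofoud.
Rule 4 (intervocalic voicing): /f/ is a voiceless obstruent between vowels /o/ and /e/, so it voices to [v]. /f/ is a voiceless obstruent between vowels /o/ and /o/, so it voices to [v]. /ovofeofoud/ → ovoveovoud.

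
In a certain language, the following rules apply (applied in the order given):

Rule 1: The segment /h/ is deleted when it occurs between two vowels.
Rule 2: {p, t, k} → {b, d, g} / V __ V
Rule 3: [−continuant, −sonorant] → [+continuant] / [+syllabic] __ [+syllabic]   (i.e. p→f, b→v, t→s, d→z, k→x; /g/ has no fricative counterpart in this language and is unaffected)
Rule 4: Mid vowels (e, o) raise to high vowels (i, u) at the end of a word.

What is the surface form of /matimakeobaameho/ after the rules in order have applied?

Rule 1 (intervocalic h-deletion): /h/ occurs between vowels /e/ and /o/, so it deletes. /matimakeobaameho/ → matimakeobaameo.
Rule 2 (intervocalic voicing): /t/ is a voiceless stop between vowels /a/ and /i/, so it voices to [d]. /k/ is a voiceless stop between vowels /a/ and /e/, so it voices to [g]. /matimakeobaameo/ → madimageobaameo.
Rule 3 (intervocalic spirantization): /d/ is a stop between vowels /a/ and /i/, so it spirantizes to the fricative [z]. /b/ is a stop between vowels /o/ and /a/, so it spirantizes to the fricative [v]. /madimageobaameo/ → mazimageovaameo.
Rule 4 (final vowel raising): /o/ is a mid vowel in word-final position, so it raises to [u]. /mazimageovaameo/ → mazimageovaameu.

mazimageovaameu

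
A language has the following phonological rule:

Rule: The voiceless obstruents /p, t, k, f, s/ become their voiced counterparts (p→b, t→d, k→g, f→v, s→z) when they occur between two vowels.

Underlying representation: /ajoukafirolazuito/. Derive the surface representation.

ajougavirolazuido

/k/ is a voiceless obstruent between vowels /u/ and /a/, so it voices to [g].
/f/ is a voiceless obstruent between vowels /a/ and /i/, so it voices to [v].
/t/ is a voiceless obstruent between vowels /i/ and /o/, so it voices to [d].
Surface form: [ajougavirolazuido].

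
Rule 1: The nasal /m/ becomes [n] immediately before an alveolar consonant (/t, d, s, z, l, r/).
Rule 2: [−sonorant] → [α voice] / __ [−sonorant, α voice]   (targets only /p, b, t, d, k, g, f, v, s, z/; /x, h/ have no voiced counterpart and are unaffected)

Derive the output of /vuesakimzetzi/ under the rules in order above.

Rule 1 (nasal place assimilation): /m/ precedes the alveolar consonant /z/, so it assimilates in place to [n]. /vuesakimzetzi/ → vuesakinzetzi.
Rule 2 (regressive voicing assimilation): /t/ precedes the voiced obstruent /z/, so it voices to [d] by assimilation. /vuesakinzetzi/ → vuesakinzedzi.

vuesakinzedzi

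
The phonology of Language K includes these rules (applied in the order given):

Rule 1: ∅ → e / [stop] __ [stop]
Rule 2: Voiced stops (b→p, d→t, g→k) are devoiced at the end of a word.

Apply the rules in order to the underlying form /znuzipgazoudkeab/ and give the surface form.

znuzipegazoudekeap

Rule 1 (stop-cluster e-epenthesis): /p/ and /g/ form a stop–stop cluster, so [e] is inserted between them. /d/ and /k/ form a stop–stop cluster, so [e] is inserted between them. /znuzipgazoudkeab/ → znuzipegazoudekeab.
Rule 2 (final devoicing): /b/ is a voiced stop in word-final position, so it devoices to [p]. /znuzipegazoudekeab/ → znuzipegazoudekeap.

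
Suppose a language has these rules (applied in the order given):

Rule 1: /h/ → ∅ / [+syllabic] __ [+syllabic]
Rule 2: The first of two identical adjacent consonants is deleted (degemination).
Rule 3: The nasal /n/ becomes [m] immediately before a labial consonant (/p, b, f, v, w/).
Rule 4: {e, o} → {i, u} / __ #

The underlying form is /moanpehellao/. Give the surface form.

moampeelau

Rule 1 (intervocalic h-deletion): /h/ occurs between vowels /e/ and /e/, so it deletes. /moanpehellao/ → moanpeellao.
Rule 2 (degemination): /ll/ is a geminate; the first /l/ deletes. /moanpeellao/ → moanpeelao.
Rule 3 (nasal place assimilation): /n/ precedes the labial consonant /p/, so it assimilates in place to [m]. /moanpeelao/ → moampeelao.
Rule 4 (final vowel raising): /o/ is a mid vowel in word-final position, so it raises to [u]. /moampeelao/ → moampeelau.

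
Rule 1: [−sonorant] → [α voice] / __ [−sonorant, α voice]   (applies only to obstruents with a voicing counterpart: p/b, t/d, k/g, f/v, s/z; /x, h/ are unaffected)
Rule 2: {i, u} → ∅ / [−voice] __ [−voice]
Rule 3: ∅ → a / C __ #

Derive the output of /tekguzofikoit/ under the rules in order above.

Rule 1 (regressive voicing assimilation): /k/ precedes the voiced obstruent /g/, so it voices to [g] by assimilation. /tekguzofikoit/ → tegguzofikoit.
Rule 2 (high vowel syncope): /i/ is a high vowel flanked by voiceless consonants /f/ and /k/, so it deletes. /tegguzofikoit/ → tegguzofkoit.
Rule 3 (final a-epenthesis): the form ends in the consonant /t/, so [a] is inserted word-finally. /tegguzofkoit/ → tegguzofkoita.

tegguzofkoita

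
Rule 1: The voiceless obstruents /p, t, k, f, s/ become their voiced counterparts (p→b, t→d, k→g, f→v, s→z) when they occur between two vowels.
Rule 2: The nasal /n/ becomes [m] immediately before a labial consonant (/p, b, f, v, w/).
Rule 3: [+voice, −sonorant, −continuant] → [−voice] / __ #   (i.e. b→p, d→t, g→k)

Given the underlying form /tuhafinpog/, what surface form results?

tuhavimpok

Rule 1 (intervocalic voicing): /f/ is a voiceless obstruent between vowels /a/ and /i/, so it voices to [v]. /tuhafinpog/ → tuhavinpog.
Rule 2 (nasal place assimilation): /n/ precedes the labial consonant /p/, so it assimilates in place to [m]. /tuhavinpog/ → tuhavimpog.
Rule 3 (final devoicing): /g/ is a voiced stop in word-final position, so it devoices to [k]. /tuhavimpog/ → tuhavimpok.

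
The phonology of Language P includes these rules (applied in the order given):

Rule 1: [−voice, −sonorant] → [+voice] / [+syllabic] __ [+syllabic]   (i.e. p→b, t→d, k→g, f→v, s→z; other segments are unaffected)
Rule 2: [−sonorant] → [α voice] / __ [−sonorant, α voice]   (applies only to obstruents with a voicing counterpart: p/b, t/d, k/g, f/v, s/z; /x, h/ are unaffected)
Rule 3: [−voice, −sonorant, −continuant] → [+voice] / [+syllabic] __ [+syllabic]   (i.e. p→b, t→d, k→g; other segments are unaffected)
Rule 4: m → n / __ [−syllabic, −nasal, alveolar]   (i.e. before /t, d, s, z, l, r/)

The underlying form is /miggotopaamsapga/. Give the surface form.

miggodobaansabga

Rule 1 (intervocalic voicing): /t/ is a voiceless obstruent between vowels /o/ and /o/, so it voices to [d]. /p/ is a voiceless obstruent between vowels /o/ and /a/, so it voices to [b]. /miggotopaamsapga/ → miggodobaamsapga.
Rule 2 (regressive voicing assimilation): /p/ precedes the voiced obstruent /g/, so it voices to [b] by assimilation. /miggodobaamsapga/ → miggodobaamsabga.
Rule 3 (intervocalic voicing): no segment meets the environment; /miggodobaamsabga/ is unchanged.
Rule 4 (nasal place assimilation): /m/ precedes the alveolar consonant /s/, so it assimilates in place to [n]. /miggodobaamsabga/ → miggodobaansabga.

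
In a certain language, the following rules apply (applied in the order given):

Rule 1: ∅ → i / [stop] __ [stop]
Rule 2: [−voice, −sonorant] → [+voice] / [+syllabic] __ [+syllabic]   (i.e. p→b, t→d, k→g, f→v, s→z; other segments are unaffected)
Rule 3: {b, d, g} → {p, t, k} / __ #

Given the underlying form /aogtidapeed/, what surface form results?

Rule 1 (stop-cluster i-epenthesis): /g/ and /t/ form a stop–stop cluster, so [i] is inserted between them. /aogtidapeed/ → aogitidapeed.
Rule 2 (intervocalic voicing): /t/ is a voiceless obstruent between vowels /i/ and /i/, so it voices to [d]. /p/ is a voiceless obstruent between vowels /a/ and /e/, so it voices to [b]. /aogitidapeed/ → aogididabeed.
Rule 3 (final devoicing): /d/ is a voiced stop in word-final position, so it devoices to [t]. /aogididabeed/ → aogididabeet.

aogididabeet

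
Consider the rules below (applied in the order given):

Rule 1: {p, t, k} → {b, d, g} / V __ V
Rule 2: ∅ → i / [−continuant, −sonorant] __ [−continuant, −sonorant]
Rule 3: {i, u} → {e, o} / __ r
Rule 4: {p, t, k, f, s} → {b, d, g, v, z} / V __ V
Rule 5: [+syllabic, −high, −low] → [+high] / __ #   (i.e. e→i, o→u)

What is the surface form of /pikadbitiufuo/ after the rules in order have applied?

pigadibidiuvuu

Rule 1 (intervocalic voicing): /k/ is a voiceless stop between vowels /i/ and /a/, so it voices to [g]. /t/ is a voiceless stop between vowels /i/ and /i/, so it voices to [d]. /pikadbitiufuo/ → pigadbidiufuo.
Rule 2 (stop-cluster i-epenthesis): /d/ and /b/ form a stop–stop cluster, so [i] is inserted between them. /pigadbidiufuo/ → pigadibidiufuo.
Rule 3 (pre-rhotic lowering): no segment meets the environment; /pigadibidiufuo/ is unchanged.
Rule 4 (intervocalic voicing): /f/ is a voiceless obstruent between vowels /u/ and /u/, so it voices to [v]. /pigadibidiufuo/ → pigadibidiuvuo.
Rule 5 (final vowel raising): /o/ is a mid vowel in word-final position, so it raises to [u]. /pigadibidiuvuo/ → pigadibidiuvuu.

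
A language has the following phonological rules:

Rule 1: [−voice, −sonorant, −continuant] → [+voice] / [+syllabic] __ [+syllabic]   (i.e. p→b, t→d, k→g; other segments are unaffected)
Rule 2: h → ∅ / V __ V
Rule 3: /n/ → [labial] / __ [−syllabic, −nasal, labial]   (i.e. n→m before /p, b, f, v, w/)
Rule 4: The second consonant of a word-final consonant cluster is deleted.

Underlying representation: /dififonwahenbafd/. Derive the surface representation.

dififomwaembaf

Rule 1 (intervocalic voicing): no segment meets the environment; /dififonwahenbafd/ is unchanged.
Rule 2 (intervocalic h-deletion): /h/ occurs between vowels /a/ and /e/, so it deletes. /dififonwahenbafd/ → dififonwaenbafd.
Rule 3 (nasal place assimilation): /n/ precedes the labial consonant /w/, so it assimilates in place to [m]. /n/ precedes the labial consonant /b/, so it assimilates in place to [m]. /dififonwaenbafd/ → dififomwaembafd.
Rule 4 (final cluster simplification): /d/ is the second consonant of a word-final cluster /fd/, so it deletes. /dififomwaembafd/ → dififomwaembaf.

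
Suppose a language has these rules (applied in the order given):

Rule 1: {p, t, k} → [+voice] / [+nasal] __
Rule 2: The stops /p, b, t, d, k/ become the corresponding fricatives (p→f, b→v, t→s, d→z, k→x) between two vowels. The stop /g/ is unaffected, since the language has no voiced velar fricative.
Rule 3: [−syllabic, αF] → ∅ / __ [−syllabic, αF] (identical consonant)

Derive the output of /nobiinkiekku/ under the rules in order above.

Rule 1 (post-nasal voicing): /k/ is a voiceless stop immediately after the nasal /n/, so it voices to [g]. /nobiinkiekku/ → nobiingiekku.
Rule 2 (intervocalic spirantization): /b/ is a stop between vowels /o/ and /i/, so it spirantizes to the fricative [v]. /nobiingiekku/ → noviingiekku.
Rule 3 (degemination): /kk/ is a geminate; the first /k/ deletes. /noviingiekku/ → noviingieku.

noviingieku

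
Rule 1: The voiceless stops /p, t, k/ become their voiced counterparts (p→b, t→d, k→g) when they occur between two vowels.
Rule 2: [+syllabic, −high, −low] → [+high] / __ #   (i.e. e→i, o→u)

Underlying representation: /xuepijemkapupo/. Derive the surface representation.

xuebijemkabubu

Rule 1 (intervocalic voicing): /p/ is a voiceless stop between vowels /e/ and /i/, so it voices to [b]. /p/ is a voiceless stop between vowels /a/ and /u/, so it voices to [b]. /p/ is a voiceless stop between vowels /u/ and /o/, so it voices to [b]. /xuepijemkapupo/ → xuebijemkabubo.
Rule 2 (final vowel raising): /o/ is a mid vowel in word-final position, so it raises to [u]. /xuebijemkabubo/ → xuebijemkabubu.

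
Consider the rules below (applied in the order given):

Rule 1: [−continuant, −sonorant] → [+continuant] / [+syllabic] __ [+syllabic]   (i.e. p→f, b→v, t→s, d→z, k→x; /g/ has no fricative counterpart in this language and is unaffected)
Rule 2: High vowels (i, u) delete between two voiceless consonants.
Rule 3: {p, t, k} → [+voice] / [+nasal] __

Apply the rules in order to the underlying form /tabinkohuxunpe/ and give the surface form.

tavingohxunbe

Rule 1 (intervocalic spirantization): /b/ is a stop between vowels /a/ and /i/, so it spirantizes to the fricative [v]. /tabinkohuxunpe/ → tavinkohuxunpe.
Rule 2 (high vowel syncope): /u/ is a high vowel flanked by voiceless consonants /h/ and /x/, so it deletes. /tavinkohuxunpe/ → tavinkohxunpe.
Rule 3 (post-nasal voicing): /k/ is a voiceless stop immediately after the nasal /n/, so it voices to [g]. /p/ is a voiceless stop immediately after the nasal /n/, so it voices to [b]. /tavinkohxunpe/ → tavingohxunbe.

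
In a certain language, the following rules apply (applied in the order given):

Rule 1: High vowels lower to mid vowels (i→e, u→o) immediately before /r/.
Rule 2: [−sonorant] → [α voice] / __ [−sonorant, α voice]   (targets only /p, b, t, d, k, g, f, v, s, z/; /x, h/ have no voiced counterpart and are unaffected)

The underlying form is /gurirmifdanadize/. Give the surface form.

gorermivdanadize

Rule 1 (pre-rhotic lowering): /u/ is a high vowel immediately before /r/, so it lowers to [o]. /i/ is a high vowel immediately before /r/, so it lowers to [e]. /gurirmifdanadize/ → gorermifdanadize.
Rule 2 (regressive voicing assimilation): /f/ precedes the voiced obstruent /d/, so it voices to [v] by assimilation. /gorermifdanadize/ → gorermivdanadize.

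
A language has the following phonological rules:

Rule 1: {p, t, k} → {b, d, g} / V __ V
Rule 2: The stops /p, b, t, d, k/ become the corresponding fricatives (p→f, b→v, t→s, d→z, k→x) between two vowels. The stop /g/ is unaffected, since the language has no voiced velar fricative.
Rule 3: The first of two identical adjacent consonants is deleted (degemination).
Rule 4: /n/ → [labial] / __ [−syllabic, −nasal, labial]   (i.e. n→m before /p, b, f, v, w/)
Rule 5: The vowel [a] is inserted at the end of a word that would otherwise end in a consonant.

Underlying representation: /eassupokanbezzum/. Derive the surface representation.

easuvogambezuma

Rule 1 (intervocalic voicing): /p/ is a voiceless stop between vowels /u/ and /o/, so it voices to [b]. /k/ is a voiceless stop between vowels /o/ and /a/, so it voices to [g]. /eassupokanbezzum/ → eassuboganbezzum.
Rule 2 (intervocalic spirantization): /b/ is a stop between vowels /u/ and /o/, so it spirantizes to the fricative [v]. /eassuboganbezzum/ → eassuvoganbezzum.
Rule 3 (degemination): /ss/ is a geminate; the first /s/ deletes. /zz/ is a geminate; the first /z/ deletes. /eassuvoganbezzum/ → easuvoganbezum.
Rule 4 (nasal place assimilation): /n/ precedes the labial consonant /b/, so it assimilates in place to [m]. /easuvoganbezum/ → easuvogambezum.
Rule 5 (final a-epenthesis): the form ends in the consonant /m/, so [a] is inserted word-finally. /easuvogambezum/ → easuvogambezuma.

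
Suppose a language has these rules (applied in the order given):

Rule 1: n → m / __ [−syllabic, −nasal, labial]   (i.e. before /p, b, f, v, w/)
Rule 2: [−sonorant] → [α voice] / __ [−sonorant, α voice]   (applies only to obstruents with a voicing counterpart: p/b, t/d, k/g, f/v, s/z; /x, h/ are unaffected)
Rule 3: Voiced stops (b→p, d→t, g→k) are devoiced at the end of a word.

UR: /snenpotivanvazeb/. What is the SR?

Rule 1 (nasal place assimilation): /n/ precedes the labial consonant /p/, so it assimilates in place to [m]. /n/ precedes the labial consonant /v/, so it assimilates in place to [m]. /snenpotivanvazeb/ → snempotivamvazeb.
Rule 2 (regressive voicing assimilation): no segment meets the environment; /snempotivamvazeb/ is unchanged.
Rule 3 (final devoicing): /b/ is a voiced stop in word-final position, so it devoices to [p]. /snempotivamvazeb/ → snempotivamvazep.

snempotivamvazep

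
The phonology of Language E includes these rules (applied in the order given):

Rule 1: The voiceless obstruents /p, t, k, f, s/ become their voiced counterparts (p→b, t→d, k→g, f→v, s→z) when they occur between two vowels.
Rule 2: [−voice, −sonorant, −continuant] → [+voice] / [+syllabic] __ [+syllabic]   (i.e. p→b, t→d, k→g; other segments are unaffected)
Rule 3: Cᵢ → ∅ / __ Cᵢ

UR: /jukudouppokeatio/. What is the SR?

jugudoupogeadio

Rule 1 (intervocalic voicing): /k/ is a voiceless obstruent between vowels /u/ and /u/, so it voices to [g]. /k/ is a voiceless obstruent between vowels /o/ and /e/, so it voices to [g]. /t/ is a voiceless obstruent between vowels /a/ and /i/, so it voices to [d]. /jukudouppokeatio/ → jugudouppogeadio.
Rule 2 (intervocalic voicing): no segment meets the environment; /jugudouppogeadio/ is unchanged.
Rule 3 (degemination): /pp/ is a geminate; the first /p/ deletes. /jugudouppogeadio/ → jugudoupogeadio.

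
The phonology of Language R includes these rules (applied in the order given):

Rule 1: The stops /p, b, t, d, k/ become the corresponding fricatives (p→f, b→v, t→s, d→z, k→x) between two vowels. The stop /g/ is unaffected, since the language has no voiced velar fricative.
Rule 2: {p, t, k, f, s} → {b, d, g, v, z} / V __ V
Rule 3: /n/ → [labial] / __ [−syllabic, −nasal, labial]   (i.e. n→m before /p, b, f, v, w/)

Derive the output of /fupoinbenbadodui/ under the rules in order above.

Rule 1 (intervocalic spirantization): /p/ is a stop between vowels /u/ and /o/, so it spirantizes to the fricative [f]. /d/ is a stop between vowels /a/ and /o/, so it spirantizes to the fricative [z]. /d/ is a stop between vowels /o/ and /u/, so it spirantizes to the fricative [z]. /fupoinbenbadodui/ → fufoinbenbazozui.
Rule 2 (intervocalic voicing): /f/ is a voiceless obstruent between vowels /u/ and /o/, so it voices to [v]. /fufoinbenbazozui/ → fuvoinbenbazozui.
Rule 3 (nasal place assimilation): /n/ precedes the labial consonant /b/, so it assimilates in place to [m]. /n/ precedes the labial consonant /b/, so it assimilates in place to [m]. /fuvoinbenbazozui/ → fuvoimbembazozui.

fuvoimbembazozui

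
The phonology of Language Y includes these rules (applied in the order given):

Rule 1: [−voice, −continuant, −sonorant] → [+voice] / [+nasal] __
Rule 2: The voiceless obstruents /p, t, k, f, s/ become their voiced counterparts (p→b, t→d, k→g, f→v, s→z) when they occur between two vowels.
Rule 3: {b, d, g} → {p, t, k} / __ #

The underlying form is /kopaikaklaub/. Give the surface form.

kobaigaklaup

Rule 1 (post-nasal voicing): no segment meets the environment; /kopaikaklaub/ is unchanged.
Rule 2 (intervocalic voicing): /p/ is a voiceless obstruent between vowels /o/ and /a/, so it voices to [b]. /k/ is a voiceless obstruent between vowels /i/ and /a/, so it voices to [g]. /kopaikaklaub/ → kobaigaklaub.
Rule 3 (final devoicing): /b/ is a voiced stop in word-final position, so it devoices to [p]. /kobaigaklaub/ → kobaigaklaup.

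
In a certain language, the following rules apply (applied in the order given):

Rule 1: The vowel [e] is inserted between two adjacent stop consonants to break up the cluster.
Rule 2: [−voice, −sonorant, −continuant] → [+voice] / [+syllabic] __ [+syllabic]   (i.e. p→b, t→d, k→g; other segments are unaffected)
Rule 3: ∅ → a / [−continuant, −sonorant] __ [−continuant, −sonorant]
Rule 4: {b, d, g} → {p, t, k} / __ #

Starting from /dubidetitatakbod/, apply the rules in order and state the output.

dubidedidadagebot

Rule 1 (stop-cluster e-epenthesis): /k/ and /b/ form a stop–stop cluster, so [e] is inserted between them. /dubidetitatakbod/ → dubidetitatakebod.
Rule 2 (intervocalic voicing): /t/ is a voiceless stop between vowels /e/ and /i/, so it voices to [d]. /t/ is a voiceless stop between vowels /i/ and /a/, so it voices to [d]. /t/ is a voiceless stop between vowels /a/ and /a/, so it voices to [d]. /k/ is a voiceless stop between vowels /a/ and /e/, so it voices to [g]. /dubidetitatakebod/ → dubidedidadagebod.
Rule 3 (stop-cluster a-epenthesis): no segment meets the environment; /dubidedidadagebod/ is unchanged.
Rule 4 (final devoicing): /d/ is a voiced stop in word-final position, so it devoices to [t]. /dubidedidadagebod/ → dubidedidadagebot.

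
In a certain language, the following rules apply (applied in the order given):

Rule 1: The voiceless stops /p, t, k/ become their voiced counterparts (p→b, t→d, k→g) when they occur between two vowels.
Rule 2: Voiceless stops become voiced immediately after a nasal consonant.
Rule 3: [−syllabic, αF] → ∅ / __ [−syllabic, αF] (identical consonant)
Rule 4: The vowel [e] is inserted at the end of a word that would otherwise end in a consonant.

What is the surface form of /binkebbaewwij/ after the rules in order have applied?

bingebaewije

Rule 1 (intervocalic voicing): no segment meets the environment; /binkebbaewwij/ is unchanged.
Rule 2 (post-nasal voicing): /k/ is a voiceless stop immediately after the nasal /n/, so it voices to [g]. /binkebbaewwij/ → bingebbaewwij.
Rule 3 (degemination): /bb/ is a geminate; the first /b/ deletes. /ww/ is a geminate; the first /w/ deletes. /bingebbaewwij/ → bingebaewij.
Rule 4 (final e-epenthesis): the form ends in the consonant /j/, so [e] is inserted word-finally. /bingebaewij/ → bingebaewije.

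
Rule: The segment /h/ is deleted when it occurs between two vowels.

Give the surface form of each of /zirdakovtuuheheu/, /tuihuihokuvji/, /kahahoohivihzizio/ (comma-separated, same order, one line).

/zirdakovtuuheheu/: /h/ occurs between vowels /u/ and /e/, so it deletes. /h/ occurs between vowels /e/ and /e/, so it deletes. → [zirdakovtuueeu].
/tuihuihokuvji/: /h/ occurs between vowels /i/ and /u/, so it deletes. /h/ occurs between vowels /i/ and /o/, so it deletes. → [tuiuiokuvji].
/kahahoohivihzizio/: /h/ occurs between vowels /a/ and /a/, so it deletes. /h/ occurs between vowels /a/ and /o/, so it deletes. /h/ occurs between vowels /o/ and /i/, so it deletes. → [kaaooivihzizio].

zirdakovtuueeu, tuiuiokuvji, kaaooivihzizio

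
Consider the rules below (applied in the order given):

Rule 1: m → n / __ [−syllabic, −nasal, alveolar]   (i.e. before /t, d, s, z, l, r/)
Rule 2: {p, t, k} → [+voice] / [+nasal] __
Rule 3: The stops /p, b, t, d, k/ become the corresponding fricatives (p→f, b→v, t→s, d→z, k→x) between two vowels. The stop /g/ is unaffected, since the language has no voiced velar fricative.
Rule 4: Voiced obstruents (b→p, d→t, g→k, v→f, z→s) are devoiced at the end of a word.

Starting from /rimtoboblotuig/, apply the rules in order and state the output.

rindovoblosuik

Rule 1 (nasal place assimilation): /m/ precedes the alveolar consonant /t/, so it assimilates in place to [n]. /rimtoboblotuig/ → rintoboblotuig.
Rule 2 (post-nasal voicing): /t/ is a voiceless stop immediately after the nasal /n/, so it voices to [d]. /rintoboblotuig/ → rindoboblotuig.
Rule 3 (intervocalic spirantization): /b/ is a stop between vowels /o/ and /o/, so it spirantizes to the fricative [v]. /t/ is a stop between vowels /o/ and /u/, so it spirantizes to the fricative [s]. /rindoboblotuig/ → rindovoblosuig.
Rule 4 (final devoicing): /g/ is a voiced obstruent in word-final position, so it devoices to [k]. /rindovoblosuig/ → rindovoblosuik.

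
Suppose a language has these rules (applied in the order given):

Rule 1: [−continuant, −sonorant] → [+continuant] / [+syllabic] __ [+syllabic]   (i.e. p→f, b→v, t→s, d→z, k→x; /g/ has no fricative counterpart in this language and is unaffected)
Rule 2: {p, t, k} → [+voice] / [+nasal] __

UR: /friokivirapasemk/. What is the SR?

frioxivirafasemg

Rule 1 (intervocalic spirantization): /k/ is a stop between vowels /o/ and /i/, so it spirantizes to the fricative [x]. /p/ is a stop between vowels /a/ and /a/, so it spirantizes to the fricative [f]. /friokivirapasemk/ → frioxivirafasemk.
Rule 2 (post-nasal voicing): /k/ is a voiceless stop immediately after the nasal /m/, so it voices to [g]. /frioxivirafasemk/ → frioxivirafasemg.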